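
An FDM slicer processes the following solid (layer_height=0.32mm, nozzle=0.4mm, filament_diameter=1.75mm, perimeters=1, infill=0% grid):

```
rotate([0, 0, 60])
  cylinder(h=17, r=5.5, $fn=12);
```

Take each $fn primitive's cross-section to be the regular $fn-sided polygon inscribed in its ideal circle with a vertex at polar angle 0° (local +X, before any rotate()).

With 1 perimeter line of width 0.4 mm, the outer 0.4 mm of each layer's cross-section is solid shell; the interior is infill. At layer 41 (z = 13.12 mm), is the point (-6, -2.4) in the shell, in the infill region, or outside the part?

At z = 13.12 mm: the r=5.5 cylinder contributes a regular 12-gon of circumradius 5.5; (rotated 60° about Z; rotation is an isometry so areas/perimeters/island counts are preserved). Overall, the cross-section is a single solid region. Undo the 60° rotation: the query point maps to (-5.078, 3.996) in the un-rotated model frame. The nearest boundary edge runs (-2.75, 4.76)→(-4.76, 2.75); distance from the point to it = 1.10 mm. The point is not inside any of the regions above, so it lies outside the cross-section (1.10 mm from the nearest boundary).

outside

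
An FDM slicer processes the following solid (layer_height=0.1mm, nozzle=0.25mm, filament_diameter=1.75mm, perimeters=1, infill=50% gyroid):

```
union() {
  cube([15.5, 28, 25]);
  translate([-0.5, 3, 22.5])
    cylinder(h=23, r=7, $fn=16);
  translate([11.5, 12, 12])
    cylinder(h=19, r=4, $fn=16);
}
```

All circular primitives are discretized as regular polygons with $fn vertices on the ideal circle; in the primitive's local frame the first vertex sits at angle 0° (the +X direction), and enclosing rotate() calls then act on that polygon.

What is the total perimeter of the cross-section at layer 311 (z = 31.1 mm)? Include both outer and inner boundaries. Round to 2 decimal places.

At z = 31.1 mm: the cube is not intersected at this z (z outside [0, 25]); the cylinder at (-0.5, 3): section is a regular 16-gon, circumradius r=7 (perimeter = 2·16·7.000·sin(180°/16) = 43.70 mm); the cylinder at (11.5, 12) is not intersected at this z (z outside [12, 31]); Taking the union: only the r=7 cylinder at (-0.5, 3) is present, so the union is just that shape — boundary = 43.70 mm. Overall, the cross-section is a single solid region. Total boundary length (outer) = 43.70 mm.

43.70 mm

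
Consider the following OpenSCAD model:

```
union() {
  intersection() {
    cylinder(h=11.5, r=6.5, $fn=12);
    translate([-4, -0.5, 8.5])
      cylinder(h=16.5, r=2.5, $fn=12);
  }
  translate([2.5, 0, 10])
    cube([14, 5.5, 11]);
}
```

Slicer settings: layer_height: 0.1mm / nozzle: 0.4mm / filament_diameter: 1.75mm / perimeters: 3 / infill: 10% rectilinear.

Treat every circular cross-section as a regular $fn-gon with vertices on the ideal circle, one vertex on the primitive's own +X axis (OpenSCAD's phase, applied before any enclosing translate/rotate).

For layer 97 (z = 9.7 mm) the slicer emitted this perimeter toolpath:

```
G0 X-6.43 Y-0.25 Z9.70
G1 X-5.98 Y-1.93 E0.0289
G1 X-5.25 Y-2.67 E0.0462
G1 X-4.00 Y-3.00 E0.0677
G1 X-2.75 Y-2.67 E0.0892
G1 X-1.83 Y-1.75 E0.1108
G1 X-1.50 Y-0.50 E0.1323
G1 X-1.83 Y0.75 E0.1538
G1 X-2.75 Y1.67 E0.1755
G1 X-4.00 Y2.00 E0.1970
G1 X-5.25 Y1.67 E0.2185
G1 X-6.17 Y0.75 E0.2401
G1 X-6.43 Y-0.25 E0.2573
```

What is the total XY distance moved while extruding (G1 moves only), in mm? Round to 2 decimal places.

Sum the Euclidean lengths of each G1 segment: total = 15.47 mm.

15.47 mm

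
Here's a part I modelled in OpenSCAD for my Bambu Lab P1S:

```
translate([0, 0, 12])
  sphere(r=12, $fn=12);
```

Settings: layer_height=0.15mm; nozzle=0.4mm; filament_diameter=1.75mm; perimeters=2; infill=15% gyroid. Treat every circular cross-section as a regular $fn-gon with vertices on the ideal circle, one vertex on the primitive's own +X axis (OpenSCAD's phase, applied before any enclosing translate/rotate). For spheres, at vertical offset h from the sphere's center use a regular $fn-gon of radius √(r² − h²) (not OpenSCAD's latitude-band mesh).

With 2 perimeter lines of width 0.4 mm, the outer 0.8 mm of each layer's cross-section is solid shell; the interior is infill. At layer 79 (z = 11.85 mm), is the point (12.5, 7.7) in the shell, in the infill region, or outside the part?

outside

At z = 11.85 mm: the sphere: section is a regular 12-gon, circumradius = √(r²−h²) = √(12²−0.15²) = 11.999. Overall, the cross-section is a single solid region. The nearest boundary edge runs (12.00, 0.00)→(10.39, 6.00); distance from the point to it = 2.71 mm. The point is not inside any of the regions above, so it lies outside the cross-section (2.71 mm from the nearest boundary).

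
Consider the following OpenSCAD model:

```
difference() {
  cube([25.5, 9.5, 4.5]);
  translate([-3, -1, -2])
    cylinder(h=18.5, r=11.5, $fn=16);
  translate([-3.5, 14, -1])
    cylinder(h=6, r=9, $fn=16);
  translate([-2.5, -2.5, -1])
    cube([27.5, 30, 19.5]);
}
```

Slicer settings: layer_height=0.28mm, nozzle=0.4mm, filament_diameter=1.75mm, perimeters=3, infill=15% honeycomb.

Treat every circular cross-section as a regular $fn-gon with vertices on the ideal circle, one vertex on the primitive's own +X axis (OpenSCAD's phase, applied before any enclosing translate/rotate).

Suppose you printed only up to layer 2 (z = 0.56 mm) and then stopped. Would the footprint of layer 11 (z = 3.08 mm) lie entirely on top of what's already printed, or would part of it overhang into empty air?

Compare the two slices. At z = 0.56: the cube (footprint 25.5×9.5) is included at this height (area 242.25 mm²); the cylinder at (-3, -1): section is a regular 16-gon, circumradius r=11.5 (area = (16/2)·11.500²·sin(360°/16) = 404.88 mm²); the r=9 cylinder at (-3.5, 14) contributes a regular 16-gon of circumradius 9 (area = (16/2)·9.000²·sin(360°/16) = 247.98 mm²); the cube at (-2.5, -2.5) is present — its section is the full 27.5×30 rectangle (area 825.00 mm²); Subtracting the remaining from the first: starting from the 25.5×9.5 cube (242.25 mm²), the r=11.5 cylinder at (-3, -1) partially overlaps it — only the 58.83 mm² overlap (of its 404.88 mm²) is removed, clipping the outline; the r=9 cylinder at (-3.5, 14) partially overlaps it — only the 1.47 mm² overlap (of its 247.98 mm²) is removed, clipping the outline; the 27.5×30 cube at (-2.5, -2.5) partially overlaps it — only the 177.20 mm² overlap (of its 825.00 mm²) is removed, clipping the outline — area = 4.75 mm². At z = 3.08: the cube (footprint 25.5×9.5) is included at this height (area 242.25 mm²); the cylinder at (-3, -1): section is a regular 16-gon, circumradius r=11.5 (area = (16/2)·11.500²·sin(360°/16) = 404.88 mm²); the cylinder at (-3.5, 14): section is a regular 16-gon, circumradius r=9 (area = (16/2)·9.000²·sin(360°/16) = 247.98 mm²); the cube at (-2.5, -2.5) is present — its section is the full 27.5×30 rectangle (area 825.00 mm²); Taking the first minus the rest: starting from the 25.5×9.5 cube (242.25 mm²), the r=11.5 cylinder at (-3, -1) partially overlaps it — only the 58.83 mm² overlap (of its 404.88 mm²) is removed, clipping the outline; the r=9 cylinder at (-3.5, 14) partially overlaps it — only the 1.47 mm² overlap (of its 247.98 mm²) is removed, clipping the outline; the 27.5×30 cube at (-2.5, -2.5) partially overlaps it — only the 177.20 mm² overlap (of its 825.00 mm²) is removed, clipping the outline — area = 4.75 mm². Checking containment: the cross-section at z = 3.08 is a subset of the cross-section at z = 0.56.

entirely on top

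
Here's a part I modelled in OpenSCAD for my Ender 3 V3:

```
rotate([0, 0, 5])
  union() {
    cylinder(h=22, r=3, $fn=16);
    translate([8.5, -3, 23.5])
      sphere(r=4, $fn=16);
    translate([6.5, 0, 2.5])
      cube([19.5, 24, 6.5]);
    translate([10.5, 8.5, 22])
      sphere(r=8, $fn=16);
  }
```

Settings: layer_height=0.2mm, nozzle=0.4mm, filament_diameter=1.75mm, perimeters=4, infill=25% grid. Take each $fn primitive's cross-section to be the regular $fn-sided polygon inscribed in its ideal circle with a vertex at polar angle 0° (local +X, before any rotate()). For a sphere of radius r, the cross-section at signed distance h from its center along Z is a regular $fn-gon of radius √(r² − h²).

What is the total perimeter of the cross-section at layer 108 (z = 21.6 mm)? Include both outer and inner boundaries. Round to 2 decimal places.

At z = 21.6 mm: the cylinder: section is a regular 16-gon, circumradius r=3 (perimeter = 2·16·3.000·sin(180°/16) = 18.73 mm); the r=4 sphere at (8.5, -3) slices to a regular 16-gon of circumradius 3.520 (√(r²−h²) with h=1.9 from center) (perimeter = 2·16·3.520·sin(180°/16) = 21.97 mm); the cube at (6.5, 0) does not reach this height (z outside [2.5, 9]); the sphere at (10.5, 8.5): section is a regular 16-gon, circumradius = √(r²−h²) = √(8²−0.4²) = 7.990 (perimeter = 2·16·7.990·sin(180°/16) = 49.88 mm); Merging all regions: the 3 present regions are separate (no shared area or edge), so areas and boundary lengths simply add and each stays a separate island — boundary = 90.58 mm; (rotated 5° about Z; rotation is an isometry so areas/perimeters/island counts are preserved). Overall, the cross-section has 3 separate islands. Total boundary length (outer) = 90.58 mm.

90.58 mm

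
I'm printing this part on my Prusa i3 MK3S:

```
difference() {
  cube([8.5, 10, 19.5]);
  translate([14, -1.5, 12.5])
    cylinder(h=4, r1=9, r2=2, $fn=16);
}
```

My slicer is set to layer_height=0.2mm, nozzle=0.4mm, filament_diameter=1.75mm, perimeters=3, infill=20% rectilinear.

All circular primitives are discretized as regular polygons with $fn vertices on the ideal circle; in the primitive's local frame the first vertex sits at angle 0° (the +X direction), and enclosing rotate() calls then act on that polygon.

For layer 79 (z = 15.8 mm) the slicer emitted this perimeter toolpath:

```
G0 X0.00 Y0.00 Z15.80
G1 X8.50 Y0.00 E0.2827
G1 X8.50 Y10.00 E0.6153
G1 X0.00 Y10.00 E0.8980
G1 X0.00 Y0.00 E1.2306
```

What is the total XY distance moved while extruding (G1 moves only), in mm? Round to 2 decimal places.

37.00 mm

Sum the Euclidean lengths of each G1 segment: total = 37.00 mm.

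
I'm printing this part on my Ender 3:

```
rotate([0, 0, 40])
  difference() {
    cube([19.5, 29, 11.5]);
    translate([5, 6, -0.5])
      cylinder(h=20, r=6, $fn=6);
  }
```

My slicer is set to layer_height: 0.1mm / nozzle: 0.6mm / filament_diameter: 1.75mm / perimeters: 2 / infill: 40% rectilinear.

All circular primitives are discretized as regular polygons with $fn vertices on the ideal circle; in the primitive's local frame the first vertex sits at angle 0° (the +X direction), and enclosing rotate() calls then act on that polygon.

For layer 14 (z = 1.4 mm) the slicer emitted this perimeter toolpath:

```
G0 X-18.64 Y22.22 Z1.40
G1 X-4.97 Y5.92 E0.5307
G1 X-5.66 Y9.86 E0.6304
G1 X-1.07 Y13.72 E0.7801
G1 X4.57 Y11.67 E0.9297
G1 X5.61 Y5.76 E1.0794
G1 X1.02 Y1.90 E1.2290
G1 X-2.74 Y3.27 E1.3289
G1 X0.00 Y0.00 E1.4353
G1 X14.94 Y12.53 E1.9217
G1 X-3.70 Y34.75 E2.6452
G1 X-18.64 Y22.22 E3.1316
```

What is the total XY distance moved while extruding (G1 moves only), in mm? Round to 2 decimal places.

125.54 mm

Sum the Euclidean lengths of each G1 segment: total = 125.54 mm.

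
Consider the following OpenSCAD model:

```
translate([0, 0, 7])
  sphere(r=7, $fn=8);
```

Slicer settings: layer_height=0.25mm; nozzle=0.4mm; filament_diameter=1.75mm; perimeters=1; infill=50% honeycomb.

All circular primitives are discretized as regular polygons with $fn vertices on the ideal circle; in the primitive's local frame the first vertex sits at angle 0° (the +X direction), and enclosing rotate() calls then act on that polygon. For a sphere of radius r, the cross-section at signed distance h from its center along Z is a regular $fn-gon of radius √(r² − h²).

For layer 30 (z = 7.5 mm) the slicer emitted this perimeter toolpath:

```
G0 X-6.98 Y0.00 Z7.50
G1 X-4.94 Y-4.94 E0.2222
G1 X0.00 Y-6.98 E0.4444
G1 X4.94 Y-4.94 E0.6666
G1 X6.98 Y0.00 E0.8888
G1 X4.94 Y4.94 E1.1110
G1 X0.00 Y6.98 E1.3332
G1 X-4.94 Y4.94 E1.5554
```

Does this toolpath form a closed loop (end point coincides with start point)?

Start point (G0): (-6.98, 0.00). End point (last G1): the path does not return to the start — open.

no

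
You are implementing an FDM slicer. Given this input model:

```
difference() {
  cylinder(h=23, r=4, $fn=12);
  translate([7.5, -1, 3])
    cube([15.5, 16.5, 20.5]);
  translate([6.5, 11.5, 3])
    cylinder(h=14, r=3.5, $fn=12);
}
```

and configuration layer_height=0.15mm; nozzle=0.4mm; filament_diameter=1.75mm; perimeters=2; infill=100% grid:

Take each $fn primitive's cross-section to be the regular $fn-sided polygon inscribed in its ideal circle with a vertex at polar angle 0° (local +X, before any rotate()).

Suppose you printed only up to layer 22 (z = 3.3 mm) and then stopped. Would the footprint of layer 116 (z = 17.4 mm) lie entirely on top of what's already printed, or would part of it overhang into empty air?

entirely on top

Compare the two slices. At z = 3.3: the r=4 cylinder gives a regular 12-gon of circumradius 4 (constant along its height) (area = (12/2)·4.000²·sin(360°/12) = 48.00 mm²); the cube at (7.5, -1) (footprint 15.5×16.5) is included at this height (area 255.75 mm²); the r=3.5 cylinder at (6.5, 11.5) contributes a regular 12-gon of circumradius 3.5 (area = (12/2)·3.500²·sin(360°/12) = 36.75 mm²); Taking the first minus the rest: starting from the r=4 cylinder (48.00 mm²), the 15.5×16.5 cube at (7.5, -1) misses the remaining region (no effect); the r=3.5 cylinder at (6.5, 11.5) misses the remaining region (no effect) — area = 48.00 mm². At z = 17.4: the r=4 cylinder gives a regular 12-gon of circumradius 4 (constant along its height) (area = (12/2)·4.000²·sin(360°/12) = 48.00 mm²); the 15.5×16.5 cube at (7.5, -1) contributes its full rectangle (area 255.75 mm²); the cylinder at (6.5, 11.5) is not intersected at this z (z outside [3, 17]); Taking the first minus the rest: starting from the r=4 cylinder (48.00 mm²), the 15.5×16.5 cube at (7.5, -1) misses the remaining region (no effect) — area = 48.00 mm². Checking containment: the cross-section at z = 17.4 is a subset of the cross-section at z = 3.3.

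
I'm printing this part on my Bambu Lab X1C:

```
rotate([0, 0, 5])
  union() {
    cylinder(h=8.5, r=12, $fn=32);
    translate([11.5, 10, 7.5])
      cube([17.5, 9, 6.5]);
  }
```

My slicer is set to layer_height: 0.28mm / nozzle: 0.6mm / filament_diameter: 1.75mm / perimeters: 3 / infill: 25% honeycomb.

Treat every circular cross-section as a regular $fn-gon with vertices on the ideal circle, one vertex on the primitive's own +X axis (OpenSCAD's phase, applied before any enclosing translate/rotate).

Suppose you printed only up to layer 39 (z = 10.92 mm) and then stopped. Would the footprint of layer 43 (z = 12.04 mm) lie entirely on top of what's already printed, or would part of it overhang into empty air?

Compare the two slices. At z = 10.92: the cylinder is not intersected at this z (z outside [0, 8.5]); the cube at (11.5, 10) is present — its section is the full 17.5×9 rectangle (area 157.50 mm²); Combining (union): only the 17.5×9 cube at (11.5, 10) is present, so the union is just that shape — area = 157.50 mm²; (whole slice rotated 5° about Z — lengths, areas and connectivity unchanged). At z = 12.04: the cylinder is not intersected at this z (z outside [0, 8.5]); the cube at (11.5, 10) (footprint 17.5×9) is included at this height (area 157.50 mm²); Merging all regions: only the 17.5×9 cube at (11.5, 10) is present, so the union is just that shape — area = 157.50 mm²; (rotated 5° about Z; rotation is an isometry so areas/perimeters/island counts are preserved). Checking containment: the cross-section at z = 12.04 is a subset of the cross-section at z = 10.92.

entirely on top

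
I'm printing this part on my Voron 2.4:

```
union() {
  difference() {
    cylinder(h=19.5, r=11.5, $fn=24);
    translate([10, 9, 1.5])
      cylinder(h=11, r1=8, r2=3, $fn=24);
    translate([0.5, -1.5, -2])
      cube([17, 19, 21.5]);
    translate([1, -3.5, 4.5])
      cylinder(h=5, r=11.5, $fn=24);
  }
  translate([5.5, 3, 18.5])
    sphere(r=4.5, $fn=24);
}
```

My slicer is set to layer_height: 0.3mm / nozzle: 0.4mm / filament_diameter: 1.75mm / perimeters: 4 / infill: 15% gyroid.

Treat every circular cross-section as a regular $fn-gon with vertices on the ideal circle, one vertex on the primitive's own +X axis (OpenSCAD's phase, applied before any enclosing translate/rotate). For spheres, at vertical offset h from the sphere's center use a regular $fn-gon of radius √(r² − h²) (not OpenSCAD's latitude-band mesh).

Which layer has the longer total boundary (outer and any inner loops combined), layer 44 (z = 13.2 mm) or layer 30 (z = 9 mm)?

layer 44 (z = 13.2 mm)

Layer 44 (z = 13.2): the r=11.5 cylinder gives a regular 24-gon of circumradius 11.5 (constant along its height) (perimeter = 2·24·11.500·sin(180°/24) = 72.05 mm); the cone at (10, 9) does not reach this height (z outside [1.5, 12.5]); the cube at (0.5, -1.5) is present — its section is the full 17×19 rectangle (perimeter 72.00 mm); the cylinder at (1, -3.5) does not reach this height (z outside [4.5, 9.5]); Subtracting the remaining from the first: starting from the r=11.5 cylinder, the 17×19 cube at (0.5, -1.5) partially overlaps it — only the 113.30 mm² overlap (of its 323.00 mm²) is removed, clipping the outline — boundary = 76.77 mm; the sphere at (5.5, 3) is absent (|z−center|=5.300 > r=4.5); Combining (union): only the result so far is present, so the union is just that shape — boundary = 76.77 mm. So its perimeter = 76.77 mm. Layer 30 (z = 9): the r=11.5 cylinder contributes a regular 24-gon of circumradius 11.5 (perimeter = 2·24·11.500·sin(180°/24) = 72.05 mm); the cone at (10, 9) (r1=8→r2=3) has section circumradius 4.591 here — a regular 24-gon (perimeter = 2·24·4.591·sin(180°/24) = 28.76 mm); the cube at (0.5, -1.5) (footprint 17×19) is included at this height (perimeter 72.00 mm); the cylinder at (1, -3.5): section is a regular 24-gon, circumradius r=11.5 (perimeter = 2·24·11.500·sin(180°/24) = 72.05 mm); Taking the first minus the rest: starting from the r=11.5 cylinder, the cone at (10, 9) partially overlaps it — only the 13.15 mm² overlap (of its 65.46 mm²) is removed, clipping the outline; the 17×19 cube at (0.5, -1.5) partially overlaps it — only the 100.15 mm² overlap (of its 323.00 mm²) is removed, clipping the outline; the r=11.5 cylinder at (1, -3.5) partially overlaps it — only the 244.55 mm² overlap (of its 410.75 mm²) is removed, clipping the outline — boundary = 45.99 mm; the sphere at (5.5, 3) does not reach this height (|z−center|=9.500 > r=4.5); Taking the union: only that combined region is present, so the union is just that shape — boundary = 45.99 mm. So its perimeter = 45.99 mm. Layer 44 is larger (76.77 vs 45.99 mm).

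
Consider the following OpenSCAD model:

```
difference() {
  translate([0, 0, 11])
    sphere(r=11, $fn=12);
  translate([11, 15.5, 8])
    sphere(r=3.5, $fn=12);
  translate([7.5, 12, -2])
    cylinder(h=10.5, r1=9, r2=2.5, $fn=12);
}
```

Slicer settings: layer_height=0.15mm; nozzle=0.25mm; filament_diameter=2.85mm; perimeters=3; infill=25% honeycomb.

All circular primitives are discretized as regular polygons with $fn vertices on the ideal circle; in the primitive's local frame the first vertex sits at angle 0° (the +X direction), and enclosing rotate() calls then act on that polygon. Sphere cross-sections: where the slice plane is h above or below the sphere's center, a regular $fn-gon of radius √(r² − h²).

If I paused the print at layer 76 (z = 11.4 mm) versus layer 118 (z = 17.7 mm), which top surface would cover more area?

Layer 76 (z = 11.4): the sphere: section is a regular 12-gon, circumradius = √(r²−h²) = √(11²−0.4²) = 10.993 (area = (12/2)·10.993²·sin(360°/12) = 362.52 mm²); the sphere at (11, 15.5): section is a regular 12-gon, circumradius = √(r²−h²) = √(3.5²−3.4²) = 0.831 (area = (12/2)·0.831²·sin(360°/12) = 2.07 mm²); the cone at (7.5, 12) is not intersected at this z (z outside [-2, 8.5]); Taking the first minus the rest: starting from the r=11 sphere (362.52 mm²), the r=3.5 sphere at (11, 15.5) misses the remaining region (no effect) — area = 362.52 mm². So its area = 362.52 mm². Layer 118 (z = 17.7): the sphere: section is a regular 12-gon, circumradius = √(r²−h²) = √(11²−6.7²) = 8.724 (area = (12/2)·8.724²·sin(360°/12) = 228.33 mm²); the sphere at (11, 15.5) is not intersected at this z (|z−center|=9.700 > r=3.5); the cone at (7.5, 12) is absent (z outside [-2, 8.5]); Taking the first minus the rest: none of the subtracted shapes is present at this height, so the r=11 sphere is unchanged — area = 228.33 mm². So its area = 228.33 mm². Layer 76 is larger (362.52 vs 228.33 mm²).

layer 76 (z = 11.4 mm)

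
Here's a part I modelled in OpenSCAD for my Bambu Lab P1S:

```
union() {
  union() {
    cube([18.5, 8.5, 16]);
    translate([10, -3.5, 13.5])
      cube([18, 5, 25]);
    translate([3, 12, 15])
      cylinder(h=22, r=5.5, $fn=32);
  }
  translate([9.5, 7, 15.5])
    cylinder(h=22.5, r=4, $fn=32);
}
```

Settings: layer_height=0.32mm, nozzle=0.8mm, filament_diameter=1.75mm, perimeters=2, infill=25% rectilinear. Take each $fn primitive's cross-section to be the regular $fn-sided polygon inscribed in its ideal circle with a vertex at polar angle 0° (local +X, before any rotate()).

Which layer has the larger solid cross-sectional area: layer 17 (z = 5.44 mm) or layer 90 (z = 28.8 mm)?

Layer 17 (z = 5.44): the cube (footprint 18.5×8.5) is included at this height (area 157.25 mm²); the cube at (10, -3.5) is not intersected at this z (z outside [13.5, 38.5]); the cylinder at (3, 12) is not intersected at this z (z outside [15, 37]); Combining (union): only the 18.5×8.5 cube is present, so the union is just that shape — area = 157.25 mm²; the cylinder at (9.5, 7) is not intersected at this z (z outside [15.5, 38]); Taking the union: only that combined region is present, so the union is just that shape — area = 157.25 mm². So its area = 157.25 mm². Layer 90 (z = 28.8): the cube does not reach this height (z outside [0, 16]); the cube at (10, -3.5) (footprint 18×5) is included at this height (area 90.00 mm²); the cylinder at (3, 12): section is a regular 32-gon, circumradius r=5.5 (area = (32/2)·5.500²·sin(360°/32) = 94.42 mm²); Merging all regions: the 2 present regions are separate (no shared area or edge), so areas and boundary lengths simply add and each stays a separate island — area = 184.42 mm²; the cylinder at (9.5, 7): section is a regular 32-gon, circumradius r=4 (area = (32/2)·4.000²·sin(360°/32) = 49.94 mm²); Combining (union): the regions partially overlap — summed areas 234.37 mm² minus the doubly-counted overlap 4.00 mm² gives 230.37 mm² — area = 230.37 mm². So its area = 230.37 mm². Layer 90 is larger (230.37 vs 157.25 mm²).

layer 90 (z = 28.8 mm)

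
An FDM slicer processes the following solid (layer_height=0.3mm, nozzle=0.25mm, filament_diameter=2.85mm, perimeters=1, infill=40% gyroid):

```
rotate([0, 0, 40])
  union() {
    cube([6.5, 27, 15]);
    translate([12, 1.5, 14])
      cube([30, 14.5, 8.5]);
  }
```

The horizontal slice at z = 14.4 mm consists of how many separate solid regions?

2

At z = 14.4 mm: the cube is present — its section is the full 6.5×27 rectangle; the cube at (12, 1.5) is present — its section is the full 30×14.5 rectangle; Taking the union: the 2 present regions are separate (no shared area or edge), so areas and boundary lengths simply add and each stays a separate island — 2 connected regions; (rotated 40° about Z; rotation is an isometry so areas/perimeters/island counts are preserved). The result has 2 disconnected regions.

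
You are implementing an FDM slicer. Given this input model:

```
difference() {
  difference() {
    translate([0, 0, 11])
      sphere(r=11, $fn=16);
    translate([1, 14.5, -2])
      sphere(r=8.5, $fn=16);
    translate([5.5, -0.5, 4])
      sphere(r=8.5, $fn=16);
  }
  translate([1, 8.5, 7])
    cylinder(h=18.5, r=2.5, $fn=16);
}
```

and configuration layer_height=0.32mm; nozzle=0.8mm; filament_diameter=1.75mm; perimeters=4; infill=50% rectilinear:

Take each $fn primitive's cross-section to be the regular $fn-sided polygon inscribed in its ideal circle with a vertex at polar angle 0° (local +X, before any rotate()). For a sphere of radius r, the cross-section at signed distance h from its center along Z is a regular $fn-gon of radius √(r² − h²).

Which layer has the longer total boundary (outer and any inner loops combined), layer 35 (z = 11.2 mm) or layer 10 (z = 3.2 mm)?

Layer 35 (z = 11.2): the r=11 sphere slices to a regular 16-gon of circumradius 10.998 (√(r²−h²) with h=0.2 from center) (perimeter = 2·16·10.998·sin(180°/16) = 68.66 mm); the sphere at (1, 14.5) is not intersected at this z (|z−center|=13.200 > r=8.5); the r=8.5 sphere at (5.5, -0.5) slices to a regular 16-gon of circumradius 4.518 (√(r²−h²) with h=7.2 from center) (perimeter = 2·16·4.518·sin(180°/16) = 28.20 mm); Subtracting the remaining from the first: starting from the r=11 sphere, the r=8.5 sphere at (5.5, -0.5) lies wholly inside it (removes its full 62.48 mm² and its 28.20 mm outline becomes a hole wall) — boundary (outer + 1 inner loop) = 96.86 mm; the r=2.5 cylinder at (1, 8.5) gives a regular 16-gon of circumradius 2.5 (constant along its height) (perimeter = 2·16·2.500·sin(180°/16) = 15.61 mm); Taking the first minus the rest: starting from the result so far, the r=2.5 cylinder at (1, 8.5) partially overlaps it — only the 18.85 mm² overlap (of its 19.13 mm²) is removed, clipping the outline — boundary (outer + 1 inner loop) = 108.54 mm. So its perimeter = 108.54 mm. Layer 10 (z = 3.2): the sphere: section is a regular 16-gon, circumradius = √(r²−h²) = √(11²−7.8²) = 7.756 (perimeter = 2·16·7.756·sin(180°/16) = 48.42 mm); the sphere at (1, 14.5): section is a regular 16-gon, circumradius = √(r²−h²) = √(8.5²−5.2²) = 6.724 (perimeter = 2·16·6.724·sin(180°/16) = 41.98 mm); the r=8.5 sphere at (5.5, -0.5) slices to a regular 16-gon of circumradius 8.462 (√(r²−h²) with h=0.8 from center) (perimeter = 2·16·8.462·sin(180°/16) = 52.83 mm); Taking the first minus the rest: starting from the r=11 sphere, the r=8.5 sphere at (1, 14.5) misses the remaining region (no effect); the r=8.5 sphere at (5.5, -0.5) partially overlaps it — only the 114.33 mm² overlap (of its 219.23 mm²) is removed, clipping the outline — boundary = 46.01 mm; the cylinder at (1, 8.5) is absent (z outside [7, 25.5]); After the difference (first − rest): none of the subtracted shapes is present at this height, so that combined region is unchanged — boundary = 46.01 mm. So its perimeter = 46.01 mm. Layer 35 is larger (108.54 vs 46.01 mm).

layer 35 (z = 11.2 mm)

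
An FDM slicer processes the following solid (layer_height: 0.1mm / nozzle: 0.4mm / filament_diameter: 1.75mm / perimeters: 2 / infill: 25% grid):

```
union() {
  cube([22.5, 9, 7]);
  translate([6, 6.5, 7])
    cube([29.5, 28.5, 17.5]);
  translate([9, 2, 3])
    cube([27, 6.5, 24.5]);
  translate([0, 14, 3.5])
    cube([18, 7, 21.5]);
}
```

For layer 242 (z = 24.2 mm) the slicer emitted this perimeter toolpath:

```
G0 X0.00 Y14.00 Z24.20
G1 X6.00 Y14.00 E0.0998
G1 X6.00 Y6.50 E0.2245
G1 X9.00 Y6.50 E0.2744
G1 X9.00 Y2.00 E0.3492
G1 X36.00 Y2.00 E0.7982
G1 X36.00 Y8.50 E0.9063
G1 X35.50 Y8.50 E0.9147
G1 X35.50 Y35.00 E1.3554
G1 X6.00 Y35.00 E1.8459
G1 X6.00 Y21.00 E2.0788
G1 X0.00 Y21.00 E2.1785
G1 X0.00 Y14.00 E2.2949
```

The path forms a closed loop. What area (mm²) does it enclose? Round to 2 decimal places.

Apply the shoelace formula to the sequence of (X, Y) vertices; enclosed area = 1005.25 mm².

1005.25 mm²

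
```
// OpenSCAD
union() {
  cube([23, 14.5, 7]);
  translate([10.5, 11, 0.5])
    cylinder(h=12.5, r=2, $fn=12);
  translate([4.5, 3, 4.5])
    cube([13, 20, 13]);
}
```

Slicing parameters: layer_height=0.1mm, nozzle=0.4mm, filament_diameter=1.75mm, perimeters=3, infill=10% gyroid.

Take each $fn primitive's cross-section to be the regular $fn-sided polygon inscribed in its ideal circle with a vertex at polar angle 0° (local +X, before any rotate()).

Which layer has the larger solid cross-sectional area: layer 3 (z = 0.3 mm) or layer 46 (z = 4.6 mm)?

Layer 3 (z = 0.3): the cube (footprint 23×14.5) is included at this height (area 333.50 mm²); the cylinder at (10.5, 11) is absent (z outside [0.5, 13]); the cube at (4.5, 3) is absent (z outside [4.5, 17.5]); Merging all regions: only the 23×14.5 cube is present, so the union is just that shape — area = 333.50 mm². So its area = 333.50 mm². Layer 46 (z = 4.6): the 23×14.5 cube contributes its full rectangle (area 333.50 mm²); the cylinder at (10.5, 11): section is a regular 12-gon, circumradius r=2 (area = (12/2)·2.000²·sin(360°/12) = 12.00 mm²); the cube at (4.5, 3) is present — its section is the full 13×20 rectangle (area 260.00 mm²); Merging all regions: the regions partially overlap — summed areas 605.50 mm² minus the doubly-counted overlap 161.50 mm² gives 444.00 mm² — area = 444.00 mm². So its area = 444.00 mm². Layer 46 is larger (444.00 vs 333.50 mm²).

layer 46 (z = 4.6 mm)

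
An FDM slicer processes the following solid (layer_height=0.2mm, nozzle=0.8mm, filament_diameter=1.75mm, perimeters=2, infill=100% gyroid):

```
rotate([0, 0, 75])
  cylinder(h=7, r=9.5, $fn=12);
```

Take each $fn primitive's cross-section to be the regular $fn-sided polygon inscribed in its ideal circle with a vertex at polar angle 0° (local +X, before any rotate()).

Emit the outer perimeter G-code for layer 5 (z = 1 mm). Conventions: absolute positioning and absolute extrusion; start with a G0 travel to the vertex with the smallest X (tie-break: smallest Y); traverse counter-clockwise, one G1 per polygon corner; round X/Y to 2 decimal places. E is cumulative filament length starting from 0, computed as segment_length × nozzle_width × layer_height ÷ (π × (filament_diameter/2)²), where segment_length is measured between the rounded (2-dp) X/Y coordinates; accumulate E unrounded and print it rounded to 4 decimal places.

G0 X-9.18 Y-2.46 Z1.00
G1 X-6.72 Y-6.72 E0.3272
G1 X-2.46 Y-9.18 E0.6545
G1 X2.46 Y-9.18 E0.9817
G1 X6.72 Y-6.72 E1.3090
G1 X9.18 Y-2.46 E1.6362
G1 X9.18 Y2.46 E1.9635
G1 X6.72 Y6.72 E2.2907
G1 X2.46 Y9.18 E2.6179
G1 X-2.46 Y9.18 E2.9452
G1 X-6.72 Y6.72 E3.2725
G1 X-9.18 Y2.46 E3.5997
G1 X-9.18 Y-2.46 E3.9270

At z = 1 mm: the cylinder: section is a regular 12-gon, circumradius r=9.5; (whole slice rotated 75° about Z — lengths, areas and connectivity unchanged). The outline is a single polygon with 12 vertices. Extrusion per mm of travel: 0.8 × 0.2 / (π × 0.875²) = 0.066520. Accumulating E over each segment gives final E = 3.9270.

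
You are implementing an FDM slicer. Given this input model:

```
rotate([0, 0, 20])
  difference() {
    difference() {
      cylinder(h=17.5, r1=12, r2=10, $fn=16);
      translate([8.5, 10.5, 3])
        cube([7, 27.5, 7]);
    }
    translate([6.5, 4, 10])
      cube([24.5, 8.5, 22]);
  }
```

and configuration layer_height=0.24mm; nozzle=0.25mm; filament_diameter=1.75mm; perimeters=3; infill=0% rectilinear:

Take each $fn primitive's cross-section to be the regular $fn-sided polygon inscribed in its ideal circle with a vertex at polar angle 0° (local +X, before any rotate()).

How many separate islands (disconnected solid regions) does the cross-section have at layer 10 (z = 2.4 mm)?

At z = 2.4 mm: the cone (r1=12→r2=10) has section circumradius 11.726 here — a regular 16-gon; the cube at (8.5, 10.5) is absent (z outside [3, 10]); After the difference (first − rest): none of the subtracted shapes is present at this height, so the cone is unchanged — 1 connected region; the cube at (6.5, 4) is not intersected at this z (z outside [10, 32]); Subtracting the remaining from the first: none of the subtracted shapes is present at this height, so that combined region is unchanged — 1 connected region; (whole slice rotated 20° about Z — lengths, areas and connectivity unchanged). Overall, the cross-section is a single solid region. Island count = 1.

1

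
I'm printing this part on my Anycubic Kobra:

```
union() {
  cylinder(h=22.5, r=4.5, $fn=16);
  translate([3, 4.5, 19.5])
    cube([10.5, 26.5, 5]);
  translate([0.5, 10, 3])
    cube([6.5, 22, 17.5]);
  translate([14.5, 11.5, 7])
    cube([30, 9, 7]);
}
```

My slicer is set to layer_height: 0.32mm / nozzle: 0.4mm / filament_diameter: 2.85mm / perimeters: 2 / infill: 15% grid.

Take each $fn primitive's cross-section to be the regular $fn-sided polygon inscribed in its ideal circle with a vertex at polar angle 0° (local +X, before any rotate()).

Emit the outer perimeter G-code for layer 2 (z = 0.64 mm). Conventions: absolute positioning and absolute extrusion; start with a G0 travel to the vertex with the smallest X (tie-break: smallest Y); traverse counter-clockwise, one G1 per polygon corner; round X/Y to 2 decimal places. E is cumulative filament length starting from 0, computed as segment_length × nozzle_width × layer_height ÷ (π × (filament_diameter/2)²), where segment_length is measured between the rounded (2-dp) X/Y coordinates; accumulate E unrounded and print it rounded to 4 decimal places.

G0 X-4.50 Y0.00 Z0.64
G1 X-4.16 Y-1.72 E0.0352
G1 X-3.18 Y-3.18 E0.0705
G1 X-1.72 Y-4.16 E0.1057
G1 X0.00 Y-4.50 E0.1409
G1 X1.72 Y-4.16 E0.1761
G1 X3.18 Y-3.18 E0.2114
G1 X4.16 Y-1.72 E0.2467
G1 X4.50 Y0.00 E0.2818
G1 X4.16 Y1.72 E0.3170
G1 X3.18 Y3.18 E0.3523
G1 X1.72 Y4.16 E0.3876
G1 X0.00 Y4.50 E0.4228
G1 X-1.72 Y4.16 E0.4579
G1 X-3.18 Y3.18 E0.4932
G1 X-4.16 Y1.72 E0.5285
G1 X-4.50 Y0.00 E0.5637

At z = 0.64 mm: the r=4.5 cylinder gives a regular 16-gon of circumradius 4.5 (constant along its height); the cube at (3, 4.5) is absent (z outside [19.5, 24.5]); the cube at (0.5, 10) does not reach this height (z outside [3, 20.5]); the cube at (14.5, 11.5) is absent (z outside [7, 14]); Combining (union): only the r=4.5 cylinder is present, so the union is just that shape — 1 connected region. The outline is a single polygon with 16 vertices. Extrusion per mm of travel: 0.4 × 0.32 / (π × 1.425²) = 0.020065. Accumulating E over each segment gives final E = 0.5637.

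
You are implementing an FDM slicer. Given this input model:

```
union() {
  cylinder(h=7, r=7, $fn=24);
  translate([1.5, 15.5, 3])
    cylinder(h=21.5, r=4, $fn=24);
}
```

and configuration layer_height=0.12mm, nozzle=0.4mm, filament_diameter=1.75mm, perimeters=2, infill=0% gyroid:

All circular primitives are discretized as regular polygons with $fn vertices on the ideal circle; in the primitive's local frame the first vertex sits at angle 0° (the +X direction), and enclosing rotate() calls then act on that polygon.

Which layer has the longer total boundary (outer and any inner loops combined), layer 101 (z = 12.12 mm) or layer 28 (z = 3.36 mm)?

layer 28 (z = 3.36 mm)

Layer 101 (z = 12.12): the cylinder does not reach this height (z outside [0, 7]); the r=4 cylinder at (1.5, 15.5) gives a regular 24-gon of circumradius 4 (constant along its height) (perimeter = 2·24·4.000·sin(180°/24) = 25.06 mm); Taking the union: only the r=4 cylinder at (1.5, 15.5) is present, so the union is just that shape — boundary = 25.06 mm. So its perimeter = 25.06 mm. Layer 28 (z = 3.36): the cylinder: section is a regular 24-gon, circumradius r=7 (perimeter = 2·24·7.000·sin(180°/24) = 43.86 mm); the r=4 cylinder at (1.5, 15.5) gives a regular 24-gon of circumradius 4 (constant along its height) (perimeter = 2·24·4.000·sin(180°/24) = 25.06 mm); Taking the union: the 2 present regions are separate (no shared area or edge), so areas and boundary lengths simply add and each stays a separate island — boundary = 68.92 mm. So its perimeter = 68.92 mm. Layer 28 is larger (68.92 vs 25.06 mm).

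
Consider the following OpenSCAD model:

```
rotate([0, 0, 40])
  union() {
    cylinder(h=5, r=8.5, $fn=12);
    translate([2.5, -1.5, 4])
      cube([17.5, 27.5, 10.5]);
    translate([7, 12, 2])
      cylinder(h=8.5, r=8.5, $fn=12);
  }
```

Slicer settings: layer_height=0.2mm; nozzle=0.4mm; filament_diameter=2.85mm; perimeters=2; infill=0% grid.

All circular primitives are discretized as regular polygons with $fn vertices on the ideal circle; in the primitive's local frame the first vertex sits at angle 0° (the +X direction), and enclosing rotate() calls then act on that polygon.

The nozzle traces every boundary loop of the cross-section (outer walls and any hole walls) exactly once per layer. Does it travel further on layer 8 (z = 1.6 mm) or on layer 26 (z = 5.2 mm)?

Layer 8 (z = 1.6): the r=8.5 cylinder contributes a regular 12-gon of circumradius 8.5 (perimeter = 2·12·8.500·sin(180°/12) = 52.80 mm); the cube at (2.5, -1.5) is not intersected at this z (z outside [4, 14.5]); the cylinder at (7, 12) is absent (z outside [2, 10.5]); Merging all regions: only the r=8.5 cylinder is present, so the union is just that shape — boundary = 52.80 mm; (rotated 40° about Z; rotation is an isometry so areas/perimeters/island counts are preserved). So its perimeter = 52.80 mm. Layer 26 (z = 5.2): the cylinder is absent (z outside [0, 5]); the cube at (2.5, -1.5) is present — its section is the full 17.5×27.5 rectangle (perimeter 90.00 mm); the r=8.5 cylinder at (7, 12) contributes a regular 12-gon of circumradius 8.5 (perimeter = 2·12·8.500·sin(180°/12) = 52.80 mm); Taking the union: the regions partially overlap (shared area 179.40 mm²), so the edge portions inside another operand are dropped and the merged outline is re-measured after clipping — boundary = 92.67 mm; (whole slice rotated 40° about Z — lengths, areas and connectivity unchanged). So its perimeter = 92.67 mm. Layer 26 is larger (92.67 vs 52.80 mm).

layer 26 (z = 5.2 mm)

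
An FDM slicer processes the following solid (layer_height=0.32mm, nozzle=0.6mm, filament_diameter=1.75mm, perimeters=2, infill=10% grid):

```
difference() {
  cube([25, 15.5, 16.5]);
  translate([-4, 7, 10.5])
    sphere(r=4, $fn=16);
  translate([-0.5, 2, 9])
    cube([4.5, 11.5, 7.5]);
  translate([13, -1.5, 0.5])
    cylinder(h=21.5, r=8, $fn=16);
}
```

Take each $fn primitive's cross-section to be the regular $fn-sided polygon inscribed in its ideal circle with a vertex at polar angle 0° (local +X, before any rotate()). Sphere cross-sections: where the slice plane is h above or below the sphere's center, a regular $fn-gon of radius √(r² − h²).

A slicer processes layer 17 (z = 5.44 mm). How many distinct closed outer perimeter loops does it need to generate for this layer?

1

At z = 5.44 mm: the cube (footprint 25×15.5) is included at this height; the sphere at (-4, 7) is absent (|z−center|=5.060 > r=4); the cube at (-0.5, 2) is absent (z outside [9, 16.5]); the r=8 cylinder at (13, -1.5) contributes a regular 16-gon of circumradius 8; After the difference (first − rest): starting from the 25×15.5 cube, the r=8 cylinder at (13, -1.5) partially overlaps it — only the 74.41 mm² overlap (of its 195.93 mm²) is removed, clipping the outline — 1 connected region. The result has 1 disconnected region.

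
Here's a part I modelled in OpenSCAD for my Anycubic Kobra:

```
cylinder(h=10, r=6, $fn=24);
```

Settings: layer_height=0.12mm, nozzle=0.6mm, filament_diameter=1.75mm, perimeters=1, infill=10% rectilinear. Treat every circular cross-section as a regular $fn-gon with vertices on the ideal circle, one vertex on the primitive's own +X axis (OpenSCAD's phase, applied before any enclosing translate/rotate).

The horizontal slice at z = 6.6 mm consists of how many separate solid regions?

At z = 6.6 mm: the r=6 cylinder contributes a regular 24-gon of circumradius 6. The result has 1 disconnected region.

1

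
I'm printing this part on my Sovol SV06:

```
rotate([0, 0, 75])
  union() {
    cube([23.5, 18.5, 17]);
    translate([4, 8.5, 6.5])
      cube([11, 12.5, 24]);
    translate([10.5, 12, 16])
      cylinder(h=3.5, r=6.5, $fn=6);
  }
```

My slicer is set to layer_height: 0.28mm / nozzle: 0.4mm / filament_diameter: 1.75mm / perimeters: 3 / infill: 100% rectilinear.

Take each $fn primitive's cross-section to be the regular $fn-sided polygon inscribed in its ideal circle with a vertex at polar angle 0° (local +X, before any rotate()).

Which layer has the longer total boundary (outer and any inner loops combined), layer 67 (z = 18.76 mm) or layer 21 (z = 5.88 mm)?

layer 21 (z = 5.88 mm)

Layer 67 (z = 18.76): the cube is not intersected at this z (z outside [0, 17]); the cube at (4, 8.5) is present — its section is the full 11×12.5 rectangle (perimeter 47.00 mm); the r=6.5 cylinder at (10.5, 12) contributes a regular 6-gon of circumradius 6.5 (perimeter = 2·6·6.500·sin(180°/6) = 39.00 mm); Taking the union: the regions partially overlap (shared area 86.38 mm²), so the edge portions inside another operand are dropped and the merged outline is re-measured after clipping — boundary = 50.53 mm; (whole slice rotated 75° about Z — lengths, areas and connectivity unchanged). So its perimeter = 50.53 mm. Layer 21 (z = 5.88): the cube (footprint 23.5×18.5) is included at this height (perimeter 84.00 mm); the cube at (4, 8.5) is not intersected at this z (z outside [6.5, 30.5]); the cylinder at (10.5, 12) is not intersected at this z (z outside [16, 19.5]); Combining (union): only the 23.5×18.5 cube is present, so the union is just that shape — boundary = 84.00 mm; (rotated 75° about Z; rotation is an isometry so areas/perimeters/island counts are preserved). So its perimeter = 84.00 mm. Layer 21 is larger (84.00 vs 50.53 mm).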